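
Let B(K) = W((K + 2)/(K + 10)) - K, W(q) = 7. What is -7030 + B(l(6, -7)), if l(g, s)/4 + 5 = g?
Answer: -7027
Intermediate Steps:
l(g, s) = -20 + 4*g
B(K) = 7 - K
-7030 + B(l(6, -7)) = -7030 + (7 - (-20 + 4*6)) = -7030 + (7 - (-20 + 24)) = -7030 + (7 - 1*4) = -7030 + (7 - 4) = -7030 + 3 = -7027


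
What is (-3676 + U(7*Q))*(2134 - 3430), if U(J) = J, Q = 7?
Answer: 4700592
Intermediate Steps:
(-3676 + U(7*Q))*(2134 - 3430) = (-3676 + 7*7)*(2134 - 3430) = (-3676 + 49)*(-1296) = -3627*(-1296) = 4700592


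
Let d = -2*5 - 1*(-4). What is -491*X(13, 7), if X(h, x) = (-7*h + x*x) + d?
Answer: 23568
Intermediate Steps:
d = -6 (d = -10 + 4 = -6)
X(h, x) = -6 + x² - 7*h (X(h, x) = (-7*h + x*x) - 6 = (-7*h + x²) - 6 = (x² - 7*h) - 6 = -6 + x² - 7*h)
-491*X(13, 7) = -491*(-6 + 7² - 7*13) = -491*(-6 + 49 - 91) = -491*(-48) = 23568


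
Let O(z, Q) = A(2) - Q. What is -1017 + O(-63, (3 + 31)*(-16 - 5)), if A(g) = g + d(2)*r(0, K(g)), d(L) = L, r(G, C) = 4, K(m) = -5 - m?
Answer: -293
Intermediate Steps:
A(g) = 8 + g (A(g) = g + 2*4 = g + 8 = 8 + g)
O(z, Q) = 10 - Q (O(z, Q) = (8 + 2) - Q = 10 - Q)
-1017 + O(-63, (3 + 31)*(-16 - 5)) = -1017 + (10 - (3 + 31)*(-16 - 5)) = -1017 + (10 - 34*(-21)) = -1017 + (10 - 1*(-714)) = -1017 + (10 + 714) = -1017 + 724 = -293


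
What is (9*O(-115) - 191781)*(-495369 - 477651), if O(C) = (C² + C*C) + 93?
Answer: -45835080120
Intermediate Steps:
O(C) = 93 + 2*C² (O(C) = (C² + C²) + 93 = 2*C² + 93 = 93 + 2*C²)
(9*O(-115) - 191781)*(-495369 - 477651) = (9*(93 + 2*(-115)²) - 191781)*(-495369 - 477651) = (9*(93 + 2*13225) - 191781)*(-973020) = (9*(93 + 26450) - 191781)*(-973020) = (9*26543 - 191781)*(-973020) = (238887 - 191781)*(-973020) = 47106*(-973020) = -45835080120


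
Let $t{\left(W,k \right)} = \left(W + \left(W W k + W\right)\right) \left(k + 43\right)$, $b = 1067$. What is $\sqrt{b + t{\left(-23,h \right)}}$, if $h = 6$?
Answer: $\sqrt{154339} \approx 392.86$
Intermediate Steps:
$t{\left(W,k \right)} = \left(43 + k\right) \left(2 W + k W^{2}\right)$ ($t{\left(W,k \right)} = \left(W + \left(W^{2} k + W\right)\right) \left(43 + k\right) = \left(W + \left(k W^{2} + W\right)\right) \left(43 + k\right) = \left(W + \left(W + k W^{2}\right)\right) \left(43 + k\right) = \left(2 W + k W^{2}\right) \left(43 + k\right) = \left(43 + k\right) \left(2 W + k W^{2}\right)$)
$\sqrt{b + t{\left(-23,h \right)}} = \sqrt{1067 - 23 \left(86 + 2 \cdot 6 - 23 \cdot 6^{2} + 43 \left(-23\right) 6\right)} = \sqrt{1067 - 23 \left(86 + 12 - 828 - 5934\right)} = \sqrt{1067 - -153272} = \sqrt{1067 + 153272} = \sqrt{154339}$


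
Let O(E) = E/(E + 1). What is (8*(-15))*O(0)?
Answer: 0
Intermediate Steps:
O(E) = E/(1 + E)
(8*(-15))*O(0) = (8*(-15))*(0/(1 + 0)) = -0/1 = -0 = -120*0 = 0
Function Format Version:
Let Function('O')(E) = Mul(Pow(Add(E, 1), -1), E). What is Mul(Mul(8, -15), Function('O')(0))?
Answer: 0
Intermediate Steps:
Function('O')(E) = Mul(E, Pow(Add(1, E), -1)) (Function('O')(E) = Mul(Pow(Add(1, E), -1), E) = Mul(E, Pow(Add(1, E), -1)))
Mul(Mul(8, -15), Function('O')(0)) = Mul(Mul(8, -15), Mul(0, Pow(Add(1, 0), -1))) = Mul(-120, Mul(0, Pow(1, -1))) = Mul(-120, Mul(0, 1)) = Mul(-120, 0) = 0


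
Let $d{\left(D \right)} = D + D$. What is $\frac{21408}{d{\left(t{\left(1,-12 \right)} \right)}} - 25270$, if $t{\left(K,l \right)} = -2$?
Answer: $-30622$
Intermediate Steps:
$d{\left(D \right)} = 2 D$
$\frac{21408}{d{\left(t{\left(1,-12 \right)} \right)}} - 25270 = \frac{21408}{2 \left(-2\right)} - 25270 = \frac{21408}{-4} - 25270 = 21408 \left(- \frac{1}{4}\right) - 25270 = -5352 - 25270 = -30622$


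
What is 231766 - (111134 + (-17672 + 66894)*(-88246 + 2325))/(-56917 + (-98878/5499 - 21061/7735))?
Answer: 14669801285948114/93147379049 ≈ 1.5749e+5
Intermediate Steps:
231766 - (111134 + (-17672 + 66894)*(-88246 + 2325))/(-56917 + (-98878/5499 - 21061/7735)) = 231766 - (111134 + 49222*(-85921))/(-56917 + (-98878*1/5499 - 21061*1/7735)) = 231766 - (111134 - 4229203462)/(-56917 + (-7606/423 - 21061/7735)) = 231766 - (-4229092328)/(-56917 - 67741213/3271905) = 231766 - (-4229092328)/(-186294758098/3271905) = 231766 - (-4229092328)*(-3271905)/186294758098 = 231766 - 1*6918594166722420/93147379049 = 231766 - 6918594166722420/93147379049 = 14669801285948114/93147379049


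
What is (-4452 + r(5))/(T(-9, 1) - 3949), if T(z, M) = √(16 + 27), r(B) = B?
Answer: 17561203/15594558 + 4447*√43/15594558 ≈ 1.1280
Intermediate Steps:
T(z, M) = √43
(-4452 + r(5))/(T(-9, 1) - 3949) = (-4452 + 5)/(√43 - 3949) = -4447/(-3949 + √43)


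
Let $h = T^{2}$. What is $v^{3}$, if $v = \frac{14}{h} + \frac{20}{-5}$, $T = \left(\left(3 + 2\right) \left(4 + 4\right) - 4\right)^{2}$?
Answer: $- \frac{37906813733834515625}{592297667290202112} \approx -64.0$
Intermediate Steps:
$T = 1296$ ($T = \left(5 \cdot 8 - 4\right)^{2} = \left(40 - 4\right)^{2} = 36^{2} = 1296$)
$h = 1679616$ ($h = 1296^{2} = 1679616$)
$v = - \frac{3359225}{839808}$ ($v = \frac{14}{1679616} + \frac{20}{-5} = 14 \cdot \frac{1}{1679616} + 20 \left(- \frac{1}{5}\right) = \frac{7}{839808} - 4 = - \frac{3359225}{839808} \approx -4.0$)
$v^{3} = \left(- \frac{3359225}{839808}\right)^{3} = - \frac{37906813733834515625}{592297667290202112}$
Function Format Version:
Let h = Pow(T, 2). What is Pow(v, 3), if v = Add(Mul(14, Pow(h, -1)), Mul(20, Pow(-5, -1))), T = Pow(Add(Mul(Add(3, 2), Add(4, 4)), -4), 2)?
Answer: Rational(-37906813733834515625, 592297667290202112) ≈ -64.000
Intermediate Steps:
T = 1296 (T = Pow(Add(Mul(5, 8), -4), 2) = Pow(Add(40, -4), 2) = Pow(36, 2) = 1296)
h = 1679616 (h = Pow(1296, 2) = 1679616)
v = Rational(-3359225, 839808) (v = Add(Mul(14, Pow(1679616, -1)), Mul(20, Pow(-5, -1))) = Add(Mul(14, Rational(1, 1679616)), Mul(20, Rational(-1, 5))) = Add(Rational(7, 839808), -4) = Rational(-3359225, 839808) ≈ -4.0000)
Pow(v, 3) = Pow(Rational(-3359225, 839808), 3) = Rational(-37906813733834515625, 592297667290202112)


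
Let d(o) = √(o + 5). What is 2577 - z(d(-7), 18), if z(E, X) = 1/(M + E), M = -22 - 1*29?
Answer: 6707982/2603 + I*√2/2603 ≈ 2577.0 + 0.0005433*I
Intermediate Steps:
M = -51 (M = -22 - 29 = -51)
d(o) = √(5 + o)
z(E, X) = 1/(-51 + E)
2577 - z(d(-7), 18) = 2577 - 1/(-51 + √(5 - 7)) = 2577 - 1/(-51 + √(-2)) = 2577 - 1/(-51 + I*√2)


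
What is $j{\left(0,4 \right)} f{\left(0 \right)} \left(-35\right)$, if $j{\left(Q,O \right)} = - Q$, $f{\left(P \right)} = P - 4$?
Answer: $0$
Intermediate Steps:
$f{\left(P \right)} = -4 + P$
$j{\left(0,4 \right)} f{\left(0 \right)} \left(-35\right) = \left(-1\right) 0 \left(-4 + 0\right) \left(-35\right) = 0 \left(-4\right) \left(-35\right) = 0 \left(-35\right) = 0$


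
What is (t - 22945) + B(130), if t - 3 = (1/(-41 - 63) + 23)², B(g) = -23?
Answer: -242672559/10816 ≈ -22436.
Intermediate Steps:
t = 5749329/10816 (t = 3 + (1/(-41 - 63) + 23)² = 3 + (1/(-104) + 23)² = 3 + (-1/104 + 23)² = 3 + (2391/104)² = 3 + 5716881/10816 = 5749329/10816 ≈ 531.56)
(t - 22945) + B(130) = (5749329/10816 - 22945) - 23 = -242423791/10816 - 23 = -242672559/10816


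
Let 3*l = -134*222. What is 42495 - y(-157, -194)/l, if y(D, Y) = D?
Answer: 421380263/9916 ≈ 42495.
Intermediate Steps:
l = -9916 (l = (-134*222)/3 = (⅓)*(-29748) = -9916)
42495 - y(-157, -194)/l = 42495 - (-157)/(-9916) = 42495 - (-157)*(-1)/9916 = 42495 - 1*157/9916 = 42495 - 157/9916 = 421380263/9916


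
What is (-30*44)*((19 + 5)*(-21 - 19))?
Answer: 1267200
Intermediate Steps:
(-30*44)*((19 + 5)*(-21 - 19)) = -31680*(-40) = -1320*(-960) = 1267200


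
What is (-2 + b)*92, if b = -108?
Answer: -10120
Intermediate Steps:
(-2 + b)*92 = (-2 - 108)*92 = -110*92 = -10120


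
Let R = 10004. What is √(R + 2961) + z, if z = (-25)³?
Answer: -15625 + √12965 ≈ -15511.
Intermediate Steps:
z = -15625
√(R + 2961) + z = √(10004 + 2961) - 15625 = √12965 - 15625 = -15625 + √12965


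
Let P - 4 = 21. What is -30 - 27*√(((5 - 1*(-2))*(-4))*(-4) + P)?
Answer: -30 - 27*√137 ≈ -346.03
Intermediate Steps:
P = 25 (P = 4 + 21 = 25)
-30 - 27*√(((5 - 1*(-2))*(-4))*(-4) + P) = -30 - 27*√(((5 - 1*(-2))*(-4))*(-4) + 25) = -30 - 27*√(((5 + 2)*(-4))*(-4) + 25) = -30 - 27*√((7*(-4))*(-4) + 25) = -30 - 27*√(-28*(-4) + 25) = -30 - 27*√(112 + 25) = -30 - 27*√137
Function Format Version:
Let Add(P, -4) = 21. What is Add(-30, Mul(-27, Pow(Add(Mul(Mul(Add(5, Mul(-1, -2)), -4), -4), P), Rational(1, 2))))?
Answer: Add(-30, Mul(-27, Pow(137, Rational(1, 2)))) ≈ -346.03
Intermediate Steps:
P = 25 (P = Add(4, 21) = 25)
Add(-30, Mul(-27, Pow(Add(Mul(Mul(Add(5, Mul(-1, -2)), -4), -4), P), Rational(1, 2)))) = Add(-30, Mul(-27, Pow(Add(Mul(Mul(Add(5, Mul(-1, -2)), -4), -4), 25), Rational(1, 2)))) = Add(-30, Mul(-27, Pow(Add(Mul(Mul(Add(5, 2), -4), -4), 25), Rational(1, 2)))) = Add(-30, Mul(-27, Pow(Add(Mul(Mul(7, -4), -4), 25), Rational(1, 2)))) = Add(-30, Mul(-27, Pow(Add(Mul(-28, -4), 25), Rational(1, 2)))) = Add(-30, Mul(-27, Pow(Add(112, 25), Rational(1, 2)))) = Add(-30, Mul(-27, Pow(137, Rational(1, 2))))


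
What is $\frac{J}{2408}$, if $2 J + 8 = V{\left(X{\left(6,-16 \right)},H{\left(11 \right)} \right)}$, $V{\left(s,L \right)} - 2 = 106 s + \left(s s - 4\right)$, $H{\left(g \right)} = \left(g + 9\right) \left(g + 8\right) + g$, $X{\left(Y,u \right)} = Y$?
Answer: $\frac{331}{2408} \approx 0.13746$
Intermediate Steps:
$H{\left(g \right)} = g + \left(8 + g\right) \left(9 + g\right)$ ($H{\left(g \right)} = \left(9 + g\right) \left(8 + g\right) + g = \left(8 + g\right) \left(9 + g\right) + g = g + \left(8 + g\right) \left(9 + g\right)$)
$V{\left(s,L \right)} = -2 + s^{2} + 106 s$ ($V{\left(s,L \right)} = 2 + \left(106 s + \left(s s - 4\right)\right) = 2 + \left(106 s + \left(s^{2} - 4\right)\right) = 2 + \left(106 s + \left(-4 + s^{2}\right)\right) = 2 + \left(-4 + s^{2} + 106 s\right) = -2 + s^{2} + 106 s$)
$J = 331$ ($J = -4 + \frac{-2 + 6^{2} + 106 \cdot 6}{2} = -4 + \frac{-2 + 36 + 636}{2} = -4 + \frac{1}{2} \cdot 670 = -4 + 335 = 331$)
$\frac{J}{2408} = \frac{331}{2408}$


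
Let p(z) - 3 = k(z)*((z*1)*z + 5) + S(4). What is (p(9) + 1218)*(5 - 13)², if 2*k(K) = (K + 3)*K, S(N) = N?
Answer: 375616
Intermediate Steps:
k(K) = K*(3 + K)/2 (k(K) = ((K + 3)*K)/2 = ((3 + K)*K)/2 = (K*(3 + K))/2 = K*(3 + K)/2)
p(z) = 7 + z*(3 + z)*(5 + z²)/2 (p(z) = 3 + ((z*(3 + z)/2)*((z*1)*z + 5) + 4) = 3 + ((z*(3 + z)/2)*(z*z + 5) + 4) = 3 + ((z*(3 + z)/2)*(z² + 5) + 4) = 3 + ((z*(3 + z)/2)*(5 + z²) + 4) = 3 + (z*(3 + z)*(5 + z²)/2 + 4) = 3 + (4 + z*(3 + z)*(5 + z²)/2) = 7 + z*(3 + z)*(5 + z²)/2)
(p(9) + 1218)*(5 - 13)² = ((7 + (½)*9³*(3 + 9) + (5/2)*9*(3 + 9)) + 1218)*(5 - 13)² = ((7 + (½)*729*12 + (5/2)*9*12) + 1218)*(-8)² = ((7 + 4374 + 270) + 1218)*64 = (4651 + 1218)*64 = 5869*64 = 375616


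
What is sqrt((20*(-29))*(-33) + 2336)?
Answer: 2*sqrt(5369) ≈ 146.55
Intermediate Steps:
sqrt((20*(-29))*(-33) + 2336) = sqrt(-580*(-33) + 2336) = sqrt(19140 + 2336) = sqrt(21476) = 2*sqrt(5369)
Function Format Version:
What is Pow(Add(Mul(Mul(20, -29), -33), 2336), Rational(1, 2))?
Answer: Mul(2, Pow(5369, Rational(1, 2))) ≈ 146.55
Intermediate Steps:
Pow(Add(Mul(Mul(20, -29), -33), 2336), Rational(1, 2)) = Pow(Add(Mul(-580, -33), 2336), Rational(1, 2)) = Pow(Add(19140, 2336), Rational(1, 2)) = Pow(21476, Rational(1, 2)) = Mul(2, Pow(5369, Rational(1, 2)))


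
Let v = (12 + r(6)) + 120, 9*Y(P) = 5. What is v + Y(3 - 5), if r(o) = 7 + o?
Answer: 1310/9 ≈ 145.56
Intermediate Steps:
Y(P) = 5/9 (Y(P) = (⅑)*5 = 5/9)
v = 145 (v = (12 + (7 + 6)) + 120 = (12 + 13) + 120 = 25 + 120 = 145)
v + Y(3 - 5) = 145 + 5/9 = 1310/9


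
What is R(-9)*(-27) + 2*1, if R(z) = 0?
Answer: 2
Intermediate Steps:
R(-9)*(-27) + 2*1 = 0*(-27) + 2*1 = 0 + 2 = 2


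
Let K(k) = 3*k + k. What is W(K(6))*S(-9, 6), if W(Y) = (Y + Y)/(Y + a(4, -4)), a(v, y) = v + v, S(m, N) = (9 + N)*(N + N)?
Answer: 270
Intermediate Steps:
K(k) = 4*k
S(m, N) = 2*N*(9 + N) (S(m, N) = (9 + N)*(2*N) = 2*N*(9 + N))
a(v, y) = 2*v
W(Y) = 2*Y/(8 + Y) (W(Y) = (Y + Y)/(Y + 2*4) = (2*Y)/(Y + 8) = (2*Y)/(8 + Y) = 2*Y/(8 + Y))
W(K(6))*S(-9, 6) = (2*(4*6)/(8 + 4*6))*(2*6*(9 + 6)) = (2*24/(8 + 24))*(2*6*15) = (2*24/32)*180 = (2*24*(1/32))*180 = (3/2)*180 = 270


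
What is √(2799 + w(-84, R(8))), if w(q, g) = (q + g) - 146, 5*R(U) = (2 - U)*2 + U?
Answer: √64205/5 ≈ 50.677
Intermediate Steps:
R(U) = ⅘ - U/5 (R(U) = ((2 - U)*2 + U)/5 = ((4 - 2*U) + U)/5 = (4 - U)/5 = ⅘ - U/5)
w(q, g) = -146 + g + q (w(q, g) = (g + q) - 146 = -146 + g + q)
√(2799 + w(-84, R(8))) = √(2799 + (-146 + (⅘ - ⅕*8) - 84)) = √(2799 + (-146 + (⅘ - 8/5) - 84)) = √(2799 + (-146 - ⅘ - 84)) = √(2799 - 1154/5) = √(12841/5) = √64205/5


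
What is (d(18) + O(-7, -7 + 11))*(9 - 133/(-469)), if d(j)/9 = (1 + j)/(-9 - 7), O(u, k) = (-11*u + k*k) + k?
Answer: 429491/536 ≈ 801.29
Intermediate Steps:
O(u, k) = k + k**2 - 11*u (O(u, k) = (-11*u + k**2) + k = (k**2 - 11*u) + k = k + k**2 - 11*u)
d(j) = -9/16 - 9*j/16 (d(j) = 9*((1 + j)/(-9 - 7)) = 9*((1 + j)/(-16)) = 9*((1 + j)*(-1/16)) = 9*(-1/16 - j/16) = -9/16 - 9*j/16)
(d(18) + O(-7, -7 + 11))*(9 - 133/(-469)) = ((-9/16 - 9/16*18) + ((-7 + 11) + (-7 + 11)**2 - 11*(-7)))*(9 - 133/(-469)) = ((-9/16 - 81/8) + (4 + 4**2 + 77))*(9 - 133*(-1/469)) = (-171/16 + (4 + 16 + 77))*(9 + 19/67) = (-171/16 + 97)*(622/67) = (1381/16)*(622/67) = 429491/536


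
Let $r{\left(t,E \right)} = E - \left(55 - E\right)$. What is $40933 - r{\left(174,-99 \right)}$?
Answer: $41186$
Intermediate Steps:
$r{\left(t,E \right)} = -55 + 2 E$ ($r{\left(t,E \right)} = E + \left(-55 + E\right) = -55 + 2 E$)
$40933 - r{\left(174,-99 \right)} = 40933 - \left(-55 + 2 \left(-99\right)\right) = 40933 - \left(-55 - 198\right) = 40933 - -253 = 40933 + 253 = 41186$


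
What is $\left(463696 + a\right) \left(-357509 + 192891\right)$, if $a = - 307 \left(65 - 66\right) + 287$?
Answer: $-76430491220$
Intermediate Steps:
$a = 594$ ($a = \left(-307\right) \left(-1\right) + 287 = 307 + 287 = 594$)
$\left(463696 + a\right) \left(-357509 + 192891\right) = \left(463696 + 594\right) \left(-357509 + 192891\right) = 464290 \left(-164618\right) = -76430491220$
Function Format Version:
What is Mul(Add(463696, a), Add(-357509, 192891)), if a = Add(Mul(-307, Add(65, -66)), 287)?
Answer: -76430491220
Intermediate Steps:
a = 594 (a = Add(Mul(-307, -1), 287) = Add(307, 287) = 594)
Mul(Add(463696, a), Add(-357509, 192891)) = Mul(Add(463696, 594), Add(-357509, 192891)) = Mul(464290, -164618) = -76430491220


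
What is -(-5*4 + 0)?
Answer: 20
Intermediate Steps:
-(-5*4 + 0) = -(-20 + 0) = -(-20) = -1*(-20) = 20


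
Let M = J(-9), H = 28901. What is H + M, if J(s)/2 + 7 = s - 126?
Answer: 28617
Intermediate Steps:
J(s) = -266 + 2*s (J(s) = -14 + 2*(s - 126) = -14 + 2*(-126 + s) = -14 + (-252 + 2*s) = -266 + 2*s)
M = -284 (M = -266 + 2*(-9) = -266 - 18 = -284)
H + M = 28901 - 284 = 28617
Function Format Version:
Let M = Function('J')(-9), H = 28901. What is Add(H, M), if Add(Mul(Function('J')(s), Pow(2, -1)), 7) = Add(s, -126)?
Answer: 28617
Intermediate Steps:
Function('J')(s) = Add(-266, Mul(2, s)) (Function('J')(s) = Add(-14, Mul(2, Add(s, -126))) = Add(-14, Mul(2, Add(-126, s))) = Add(-14, Add(-252, Mul(2, s))) = Add(-266, Mul(2, s)))
M = -284 (M = Add(-266, Mul(2, -9)) = Add(-266, -18) = -284)
Add(H, M) = Add(28901, -284) = 28617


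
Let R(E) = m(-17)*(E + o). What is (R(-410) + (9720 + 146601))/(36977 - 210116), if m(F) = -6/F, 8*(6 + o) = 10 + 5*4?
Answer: -104117/115426 ≈ -0.90202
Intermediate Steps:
o = -9/4 (o = -6 + (10 + 5*4)/8 = -6 + (10 + 20)/8 = -6 + (⅛)*30 = -6 + 15/4 = -9/4 ≈ -2.2500)
R(E) = -27/34 + 6*E/17 (R(E) = (-6/(-17))*(E - 9/4) = (-6*(-1/17))*(-9/4 + E) = 6*(-9/4 + E)/17 = -27/34 + 6*E/17)
(R(-410) + (9720 + 146601))/(36977 - 210116) = ((-27/34 + (6/17)*(-410)) + (9720 + 146601))/(36977 - 210116) = ((-27/34 - 2460/17) + 156321)/(-173139) = (-291/2 + 156321)*(-1/173139) = (312351/2)*(-1/173139) = -104117/115426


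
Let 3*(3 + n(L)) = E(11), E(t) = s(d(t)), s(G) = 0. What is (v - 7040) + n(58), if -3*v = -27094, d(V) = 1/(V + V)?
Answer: 5965/3 ≈ 1988.3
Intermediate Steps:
d(V) = 1/(2*V)
E(t) = 0
n(L) = -3 (n(L) = -3 + (⅓)*0 = -3 + 0 = -3)
v = 27094/3 (v = -⅓*(-27094) = 27094/3 ≈ 9031.3)
(v - 7040) + n(58) = (27094/3 - 7040) - 3 = 5974/3 - 3 = 5965/3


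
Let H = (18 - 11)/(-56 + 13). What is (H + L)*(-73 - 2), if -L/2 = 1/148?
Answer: 42075/3182 ≈ 13.223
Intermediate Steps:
L = -1/74 (L = -2/148 = -2*1/148 = -1/74 ≈ -0.013514)
H = -7/43 (H = 7/(-43) = 7*(-1/43) = -7/43 ≈ -0.16279)
(H + L)*(-73 - 2) = (-7/43 - 1/74)*(-73 - 2) = -561/3182*(-75) = 42075/3182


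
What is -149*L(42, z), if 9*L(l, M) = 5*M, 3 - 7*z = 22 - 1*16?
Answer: 745/21 ≈ 35.476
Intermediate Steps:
z = -3/7 (z = 3/7 - (22 - 1*16)/7 = 3/7 - (22 - 16)/7 = 3/7 - ⅐*6 = 3/7 - 6/7 = -3/7 ≈ -0.42857)
L(l, M) = 5*M/9 (L(l, M) = (5*M)/9 = 5*M/9)
-149*L(42, z) = -745*(-3)/(9*7) = -149*(-5/21) = 745/21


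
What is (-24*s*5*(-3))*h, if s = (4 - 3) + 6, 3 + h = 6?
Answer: 7560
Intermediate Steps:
h = 3 (h = -3 + 6 = 3)
s = 7 (s = 1 + 6 = 7)
(-24*s*5*(-3))*h = -24*7*5*(-3)*3 = -840*(-3)*3 = -24*(-105)*3 = 2520*3 = 7560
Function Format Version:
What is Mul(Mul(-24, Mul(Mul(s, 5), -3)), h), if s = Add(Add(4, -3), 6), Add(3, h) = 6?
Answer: 7560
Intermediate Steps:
h = 3 (h = Add(-3, 6) = 3)
s = 7 (s = Add(1, 6) = 7)
Mul(Mul(-24, Mul(Mul(s, 5), -3)), h) = Mul(Mul(-24, Mul(Mul(7, 5), -3)), 3) = Mul(Mul(-24, Mul(35, -3)), 3) = Mul(Mul(-24, -105), 3) = Mul(2520, 3) = 7560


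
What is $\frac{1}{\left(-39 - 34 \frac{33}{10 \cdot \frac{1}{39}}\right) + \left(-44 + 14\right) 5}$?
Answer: $- \frac{5}{22824} \approx -0.00021907$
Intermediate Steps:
$\frac{1}{\left(-39 - 34 \frac{33}{10 \cdot \frac{1}{39}}\right) + \left(-44 + 14\right) 5} = \frac{1}{\left(-39 - 34 \frac{33}{10 \cdot \frac{1}{39}}\right) - 150} = \frac{1}{\left(-39 - 34 \frac{33}{\frac{10}{39}}\right) - 150} = \frac{1}{\left(-39 - 34 \cdot 33 \cdot \frac{39}{10}\right) - 150} = \frac{1}{\left(-39 - \frac{21879}{5}\right) - 150} = \frac{1}{- \frac{22074}{5} - 150} = \frac{1}{- \frac{22824}{5}} = - \frac{5}{22824}$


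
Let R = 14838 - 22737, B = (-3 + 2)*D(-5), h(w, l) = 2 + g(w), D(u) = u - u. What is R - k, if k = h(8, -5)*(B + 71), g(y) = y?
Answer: -8609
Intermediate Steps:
D(u) = 0
h(w, l) = 2 + w
B = 0 (B = (-3 + 2)*0 = -1*0 = 0)
k = 710 (k = (2 + 8)*(0 + 71) = 10*71 = 710)
R = -7899
R - k = -7899 - 1*710 = -7899 - 710 = -8609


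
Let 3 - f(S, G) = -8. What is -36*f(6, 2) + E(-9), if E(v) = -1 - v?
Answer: -388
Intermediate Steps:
f(S, G) = 11 (f(S, G) = 3 - 1*(-8) = 3 + 8 = 11)
-36*f(6, 2) + E(-9) = -36*11 + (-1 - 1*(-9)) = -396 + (-1 + 9) = -396 + 8 = -388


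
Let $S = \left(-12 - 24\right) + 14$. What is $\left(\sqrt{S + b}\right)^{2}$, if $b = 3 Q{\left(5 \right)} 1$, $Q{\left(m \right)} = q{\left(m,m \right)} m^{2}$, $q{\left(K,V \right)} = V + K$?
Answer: $728$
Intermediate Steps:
$q{\left(K,V \right)} = K + V$
$Q{\left(m \right)} = 2 m^{3}$ ($Q{\left(m \right)} = \left(m + m\right) m^{2} = 2 m m^{2} = 2 m^{3}$)
$S = -22$ ($S = -36 + 14 = -22$)
$b = 750$ ($b = 3 \cdot 2 \cdot 5^{3} \cdot 1 = 3 \cdot 2 \cdot 125 \cdot 1 = 3 \cdot 250 \cdot 1 = 750 \cdot 1 = 750$)
$\left(\sqrt{S + b}\right)^{2} = \left(\sqrt{-22 + 750}\right)^{2} = \left(\sqrt{728}\right)^{2} = \left(2 \sqrt{182}\right)^{2} = 728$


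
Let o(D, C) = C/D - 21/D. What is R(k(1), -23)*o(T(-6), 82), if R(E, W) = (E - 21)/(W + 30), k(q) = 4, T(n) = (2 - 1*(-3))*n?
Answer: 1037/210 ≈ 4.9381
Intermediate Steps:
T(n) = 5*n (T(n) = (2 + 3)*n = 5*n)
o(D, C) = -21/D + C/D
R(E, W) = (-21 + E)/(30 + W)
R(k(1), -23)*o(T(-6), 82) = ((-21 + 4)/(30 - 23))*((-21 + 82)/((5*(-6)))) = (-17/7)*(61/(-30)) = ((⅐)*(-17))*(-1/30*61) = -17/7*(-61/30) = 1037/210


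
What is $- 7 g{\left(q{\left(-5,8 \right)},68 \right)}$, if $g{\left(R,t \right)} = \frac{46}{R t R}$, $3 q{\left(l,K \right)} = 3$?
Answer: $- \frac{161}{34} \approx -4.7353$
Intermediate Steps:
$q{\left(l,K \right)} = 1$ ($q{\left(l,K \right)} = \frac{1}{3} \cdot 3 = 1$)
$g{\left(R,t \right)} = \frac{46}{R^{2} t}$ ($g{\left(R,t \right)} = \frac{46}{t R^{2}} = 46 \frac{1}{R^{2} t} = \frac{46}{R^{2} t}$)
$- 7 g{\left(q{\left(-5,8 \right)},68 \right)} = - 7 \frac{46}{1 \cdot 68} = - 7 \cdot 46 \cdot 1 \cdot \frac{1}{68} = \left(-7\right) \frac{23}{34} = - \frac{161}{34}$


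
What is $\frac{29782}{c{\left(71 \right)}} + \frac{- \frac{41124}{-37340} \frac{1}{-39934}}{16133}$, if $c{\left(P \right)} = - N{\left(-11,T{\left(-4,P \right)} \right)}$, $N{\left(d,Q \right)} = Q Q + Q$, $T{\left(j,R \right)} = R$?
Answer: $- \frac{44778149067307453}{7686048551638860} \approx -5.8259$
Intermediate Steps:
$N{\left(d,Q \right)} = Q + Q^{2}$ ($N{\left(d,Q \right)} = Q^{2} + Q = Q + Q^{2}$)
$c{\left(P \right)} = - P \left(1 + P\right)$
$\frac{29782}{c{\left(71 \right)}} + \frac{- \frac{41124}{-37340} \frac{1}{-39934}}{16133} = \frac{29782}{\left(-1\right) 71 \left(1 + 71\right)} + \frac{- \frac{41124}{-37340} \frac{1}{-39934}}{16133} = \frac{29782}{\left(-1\right) 71 \cdot 72} + \left(-41124\right) \left(- \frac{1}{37340}\right) \left(- \frac{1}{39934}\right) \frac{1}{16133} = \frac{29782}{-5112} + \frac{10281}{9335} \left(- \frac{1}{39934}\right) \frac{1}{16133} = 29782 \left(- \frac{1}{5112}\right) - \frac{10281}{6014122497370} = - \frac{14891}{2556} - \frac{10281}{6014122497370} = - \frac{44778149067307453}{7686048551638860}$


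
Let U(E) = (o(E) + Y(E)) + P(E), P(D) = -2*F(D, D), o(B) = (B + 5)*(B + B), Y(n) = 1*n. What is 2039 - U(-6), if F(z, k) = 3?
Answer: 2039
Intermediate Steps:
Y(n) = n
o(B) = 2*B*(5 + B) (o(B) = (5 + B)*(2*B) = 2*B*(5 + B))
P(D) = -6 (P(D) = -2*3 = -6)
U(E) = -6 + E + 2*E*(5 + E) (U(E) = (2*E*(5 + E) + E) - 6 = (E + 2*E*(5 + E)) - 6 = -6 + E + 2*E*(5 + E))
2039 - U(-6) = 2039 - (-6 - 6 + 2*(-6)*(5 - 6)) = 2039 - (-6 - 6 + 2*(-6)*(-1)) = 2039 - (-6 - 6 + 12) = 2039 - 1*0 = 2039 + 0 = 2039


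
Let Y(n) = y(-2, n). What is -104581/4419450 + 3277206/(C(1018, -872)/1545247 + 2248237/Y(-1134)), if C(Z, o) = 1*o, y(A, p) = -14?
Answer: -13638712528099541809/667544758639186050 ≈ -20.431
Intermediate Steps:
C(Z, o) = o
Y(n) = -14
-104581/4419450 + 3277206/(C(1018, -872)/1545247 + 2248237/Y(-1134)) = -104581/4419450 + 3277206/(-872/1545247 + 2248237/(-14)) = -104581*1/4419450 + 3277206/(-872*1/1545247 + 2248237*(-1/14)) = -4547/192150 + 3277206/(-872/1545247 - 2248237/14) = -4547/192150 + 3277206/(-3474081491747/21633458) = -4547/192150 + 3277206*(-21633458/3474081491747) = -4547/192150 - 70897298358348/3474081491747 = -13638712528099541809/667544758639186050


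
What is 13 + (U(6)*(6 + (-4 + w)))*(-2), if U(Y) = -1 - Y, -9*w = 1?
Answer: 355/9 ≈ 39.444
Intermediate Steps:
w = -⅑ (w = -⅑*1 = -⅑ ≈ -0.11111)
13 + (U(6)*(6 + (-4 + w)))*(-2) = 13 + ((-1 - 1*6)*(6 + (-4 - ⅑)))*(-2) = 13 + ((-1 - 6)*(6 - 37/9))*(-2) = 13 - 7*17/9*(-2) = 13 - 119/9*(-2) = 13 + 238/9 = 355/9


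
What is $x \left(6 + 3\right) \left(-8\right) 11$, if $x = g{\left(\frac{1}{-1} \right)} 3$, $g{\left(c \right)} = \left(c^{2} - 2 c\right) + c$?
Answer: $-4752$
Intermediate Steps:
$g{\left(c \right)} = c^{2} - c$
$x = 6$ ($x = \frac{-1 + \frac{1}{-1}}{-1} \cdot 3 = - (-1 - 1) 3 = \left(-1\right) \left(-2\right) 3 = 2 \cdot 3 = 6$)
$x \left(6 + 3\right) \left(-8\right) 11 = 6 \left(6 + 3\right) \left(-8\right) 11 = 6 \cdot 9 \left(-8\right) 11 = 54 \left(-8\right) 11 = \left(-432\right) 11 = -4752$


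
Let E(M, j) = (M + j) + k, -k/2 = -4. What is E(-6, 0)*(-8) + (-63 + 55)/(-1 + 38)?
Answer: -600/37 ≈ -16.216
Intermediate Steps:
k = 8 (k = -2*(-4) = 8)
E(M, j) = 8 + M + j (E(M, j) = (M + j) + 8 = 8 + M + j)
E(-6, 0)*(-8) + (-63 + 55)/(-1 + 38) = (8 - 6 + 0)*(-8) + (-63 + 55)/(-1 + 38) = 2*(-8) - 8/37 = -16 - 8*1/37 = -16 - 8/37 = -600/37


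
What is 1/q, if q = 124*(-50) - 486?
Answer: -1/6686 ≈ -0.00014957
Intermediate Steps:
q = -6686 (q = -6200 - 486 = -6686)
1/q = 1/(-6686) = -1/6686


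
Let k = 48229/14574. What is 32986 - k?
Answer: 480689735/14574 ≈ 32983.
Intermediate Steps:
k = 48229/14574 (k = 48229*(1/14574) = 48229/14574 ≈ 3.3092)
32986 - k = 32986 - 1*48229/14574 = 32986 - 48229/14574 = 480689735/14574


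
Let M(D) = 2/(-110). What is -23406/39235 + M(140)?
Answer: -265313/431585 ≈ -0.61474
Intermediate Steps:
M(D) = -1/55 (M(D) = 2*(-1/110) = -1/55)
-23406/39235 + M(140) = -23406/39235 - 1/55 = -265313/431585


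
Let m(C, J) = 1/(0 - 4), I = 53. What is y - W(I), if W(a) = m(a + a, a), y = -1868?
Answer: -7471/4 ≈ -1867.8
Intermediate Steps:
m(C, J) = -¼ (m(C, J) = 1/(-4) = -¼)
W(a) = -¼
y - W(I) = -1868 - 1*(-¼) = -1868 + ¼ = -7471/4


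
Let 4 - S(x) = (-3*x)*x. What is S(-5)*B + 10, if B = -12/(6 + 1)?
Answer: -878/7 ≈ -125.43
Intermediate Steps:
S(x) = 4 + 3*x² (S(x) = 4 - (-3*x)*x = 4 - (-3)*x² = 4 + 3*x²)
B = -12/7 ≈ -1.7143
S(-5)*B + 10 = (4 + 3*(-5)²)*(-12/7) + 10 = (4 + 3*25)*(-12/7) + 10 = (4 + 75)*(-12/7) + 10 = 79*(-12/7) + 10 = -948/7 + 10 = -878/7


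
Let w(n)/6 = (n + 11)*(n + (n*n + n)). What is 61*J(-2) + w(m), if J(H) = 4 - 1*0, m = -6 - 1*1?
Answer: 1084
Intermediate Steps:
m = -7 (m = -6 - 1 = -7)
J(H) = 4 (J(H) = 4 + 0 = 4)
w(n) = 6*(11 + n)*(n² + 2*n) (w(n) = 6*((n + 11)*(n + (n*n + n))) = 6*((11 + n)*(n + (n² + n))) = 6*((11 + n)*(n + (n + n²))) = 6*((11 + n)*(n² + 2*n)) = 6*(11 + n)*(n² + 2*n))
61*J(-2) + w(m) = 61*4 + 6*(-7)*(22 + (-7)² + 13*(-7)) = 244 + 6*(-7)*(22 + 49 - 91) = 244 + 6*(-7)*(-20) = 244 + 840 = 1084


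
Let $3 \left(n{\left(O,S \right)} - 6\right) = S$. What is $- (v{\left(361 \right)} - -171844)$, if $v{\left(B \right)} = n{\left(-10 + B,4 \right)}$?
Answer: $- \frac{515554}{3} \approx -1.7185 \cdot 10^{5}$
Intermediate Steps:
$n{\left(O,S \right)} = 6 + \frac{S}{3}$
$v{\left(B \right)} = \frac{22}{3}$ ($v{\left(B \right)} = 6 + \frac{1}{3} \cdot 4 = 6 + \frac{4}{3} = \frac{22}{3}$)
$- (v{\left(361 \right)} - -171844) = - (\frac{22}{3} - -171844) = - (\frac{22}{3} + 171844) = \left(-1\right) \frac{515554}{3} = - \frac{515554}{3}$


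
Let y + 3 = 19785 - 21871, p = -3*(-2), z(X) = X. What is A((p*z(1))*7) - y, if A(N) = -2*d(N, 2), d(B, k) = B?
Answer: 2005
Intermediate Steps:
p = 6
A(N) = -2*N
y = -2089 (y = -3 + (19785 - 21871) = -3 - 2086 = -2089)
A((p*z(1))*7) - y = -2*6*1*7 - 1*(-2089) = -12*7 + 2089 = -2*42 + 2089 = -84 + 2089 = 2005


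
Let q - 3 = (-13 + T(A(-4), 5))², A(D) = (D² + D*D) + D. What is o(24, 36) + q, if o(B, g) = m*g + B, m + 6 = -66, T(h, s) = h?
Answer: -2340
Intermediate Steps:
A(D) = D + 2*D² (A(D) = (D² + D²) + D = 2*D² + D = D + 2*D²)
m = -72 (m = -6 - 66 = -72)
o(B, g) = B - 72*g (o(B, g) = -72*g + B = B - 72*g)
q = 228 (q = 3 + (-13 - 4*(1 + 2*(-4)))² = 3 + (-13 - 4*(1 - 8))² = 3 + (-13 - 4*(-7))² = 3 + (-13 + 28)² = 3 + 15² = 3 + 225 = 228)
o(24, 36) + q = (24 - 72*36) + 228 = (24 - 2592) + 228 = -2568 + 228 = -2340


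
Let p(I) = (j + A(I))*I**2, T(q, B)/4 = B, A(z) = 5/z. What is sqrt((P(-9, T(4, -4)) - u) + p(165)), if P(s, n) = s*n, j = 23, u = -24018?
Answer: sqrt(651162) ≈ 806.95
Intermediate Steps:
T(q, B) = 4*B
P(s, n) = n*s
p(I) = I**2*(23 + 5/I) (p(I) = (23 + 5/I)*I**2 = I**2*(23 + 5/I))
sqrt((P(-9, T(4, -4)) - u) + p(165)) = sqrt(((4*(-4))*(-9) - 1*(-24018)) + 165*(5 + 23*165)) = sqrt((-16*(-9) + 24018) + 165*(5 + 3795)) = sqrt((144 + 24018) + 165*3800) = sqrt(24162 + 627000) = sqrt(651162)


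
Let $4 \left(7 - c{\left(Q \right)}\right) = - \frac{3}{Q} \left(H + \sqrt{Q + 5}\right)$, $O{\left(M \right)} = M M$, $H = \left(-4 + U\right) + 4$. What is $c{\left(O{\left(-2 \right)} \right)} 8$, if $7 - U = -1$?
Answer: $\frac{145}{2} \approx 72.5$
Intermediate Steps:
$U = 8$ ($U = 7 - -1 = 7 + 1 = 8$)
$H = 8$ ($H = \left(-4 + 8\right) + 4 = 4 + 4 = 8$)
$O{\left(M \right)} = M^{2}$
$c{\left(Q \right)} = 7 + \frac{3 \left(8 + \sqrt{5 + Q}\right)}{4 Q}$ ($c{\left(Q \right)} = 7 - \frac{- \frac{3}{Q} \left(8 + \sqrt{Q + 5}\right)}{4} = 7 - \frac{- \frac{3}{Q} \left(8 + \sqrt{5 + Q}\right)}{4} = 7 - \frac{\left(-3\right) \frac{1}{Q} \left(8 + \sqrt{5 + Q}\right)}{4} = 7 + \frac{3 \left(8 + \sqrt{5 + Q}\right)}{4 Q}$)
$c{\left(O{\left(-2 \right)} \right)} 8 = \frac{24 + 3 \sqrt{5 + \left(-2\right)^{2}} + 28 \left(-2\right)^{2}}{4 \left(-2\right)^{2}} \cdot 8 = \frac{24 + 3 \sqrt{5 + 4} + 28 \cdot 4}{4 \cdot 4} \cdot 8 = \frac{1}{4} \cdot \frac{1}{4} \left(24 + 3 \sqrt{9} + 112\right) 8 = \frac{1}{4} \cdot \frac{1}{4} \left(24 + 3 \cdot 3 + 112\right) 8 = \frac{1}{4} \cdot \frac{1}{4} \left(24 + 9 + 112\right) 8 = \frac{1}{4} \cdot \frac{1}{4} \cdot 145 \cdot 8 = \frac{145}{16} \cdot 8 = \frac{145}{2}$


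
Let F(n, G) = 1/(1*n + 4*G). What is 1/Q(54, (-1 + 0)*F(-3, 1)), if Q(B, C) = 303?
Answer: 1/303 ≈ 0.0033003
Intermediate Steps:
F(n, G) = 1/(n + 4*G)
1/Q(54, (-1 + 0)*F(-3, 1)) = 1/303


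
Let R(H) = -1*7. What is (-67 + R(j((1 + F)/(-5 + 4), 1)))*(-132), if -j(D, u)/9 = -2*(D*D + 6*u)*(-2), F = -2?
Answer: 9768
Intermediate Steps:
j(D, u) = -216*u - 36*D² (j(D, u) = -9*(-2*(D*D + 6*u))*(-2) = -9*(-2*(D² + 6*u))*(-2) = -9*(-12*u - 2*D²)*(-2) = -9*(4*D² + 24*u) = -216*u - 36*D²)
R(H) = -7
(-67 + R(j((1 + F)/(-5 + 4), 1)))*(-132) = (-67 - 7)*(-132) = -74*(-132) = 9768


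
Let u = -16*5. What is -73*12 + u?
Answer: -956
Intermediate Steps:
u = -80
-73*12 + u = -73*12 - 80 = -876 - 80 = -956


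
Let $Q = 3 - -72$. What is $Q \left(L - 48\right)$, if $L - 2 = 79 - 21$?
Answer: $900$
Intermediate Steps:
$L = 60$ ($L = 2 + \left(79 - 21\right) = 2 + 58 = 60$)
$Q = 75$ ($Q = 3 + 72 = 75$)
$Q \left(L - 48\right) = 75 \left(60 - 48\right) = 75 \cdot 12 = 900$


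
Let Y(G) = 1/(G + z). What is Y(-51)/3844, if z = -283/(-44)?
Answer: -11/1884521 ≈ -5.8370e-6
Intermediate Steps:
z = 283/44 (z = -283*(-1/44) = 283/44 ≈ 6.4318)
Y(G) = 1/(283/44 + G) (Y(G) = 1/(G + 283/44) = 1/(283/44 + G))
Y(-51)/3844 = (44/(283 + 44*(-51)))/3844 = (44/(283 - 2244))*(1/3844) = (44/(-1961))*(1/3844) = (44*(-1/1961))*(1/3844) = -44/1961*1/3844 = -11/1884521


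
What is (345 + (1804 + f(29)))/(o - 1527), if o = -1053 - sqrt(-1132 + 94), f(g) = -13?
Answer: -918480/1109573 + 356*I*sqrt(1038)/1109573 ≈ -0.82778 + 0.010337*I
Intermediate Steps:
o = -1053 - I*sqrt(1038) (o = -1053 - sqrt(-1038) = -1053 - I*sqrt(1038) ≈ -1053.0 - 32.218*I)
(345 + (1804 + f(29)))/(o - 1527) = (345 + (1804 - 13))/((-1053 - I*sqrt(1038)) - 1527) = (345 + 1791)/(-2580 - I*sqrt(1038)) = 2136/(-2580 - I*sqrt(1038))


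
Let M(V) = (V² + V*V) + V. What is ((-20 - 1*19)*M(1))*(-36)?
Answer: 4212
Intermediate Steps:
M(V) = V + 2*V² (M(V) = (V² + V²) + V = 2*V² + V = V + 2*V²)
((-20 - 1*19)*M(1))*(-36) = ((-20 - 1*19)*(1*(1 + 2*1)))*(-36) = ((-20 - 19)*(1*(1 + 2)))*(-36) = -39*3*(-36) = -117*(-36) = 4212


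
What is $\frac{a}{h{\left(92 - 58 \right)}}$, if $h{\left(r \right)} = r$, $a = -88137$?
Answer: $- \frac{88137}{34} \approx -2592.3$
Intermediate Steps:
$\frac{a}{h{\left(92 - 58 \right)}} = - \frac{88137}{92 - 58} = - \frac{88137}{34}$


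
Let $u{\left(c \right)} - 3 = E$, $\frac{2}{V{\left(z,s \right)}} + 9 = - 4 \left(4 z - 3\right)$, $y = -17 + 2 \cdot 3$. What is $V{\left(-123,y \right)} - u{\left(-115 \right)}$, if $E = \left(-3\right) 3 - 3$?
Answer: $\frac{17741}{1971} \approx 9.001$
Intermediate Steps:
$E = -12$ ($E = -9 - 3 = -12$)
$y = -11$ ($y = -17 + 6 = -11$)
$V{\left(z,s \right)} = \frac{2}{3 - 16 z}$ ($V{\left(z,s \right)} = \frac{2}{-9 - 4 \left(4 z - 3\right)} = \frac{2}{-9 - 4 \left(-3 + 4 z\right)} = \frac{2}{-9 - \left(-12 + 16 z\right)} = \frac{2}{3 - 16 z}$)
$u{\left(c \right)} = -9$ ($u{\left(c \right)} = 3 - 12 = -9$)
$V{\left(-123,y \right)} - u{\left(-115 \right)} = - \frac{2}{-3 + 16 \left(-123\right)} - -9 = - \frac{2}{-3 - 1968} + 9 = - \frac{2}{-1971} + 9 = \left(-2\right) \left(- \frac{1}{1971}\right) + 9 = \frac{2}{1971} + 9 = \frac{17741}{1971}$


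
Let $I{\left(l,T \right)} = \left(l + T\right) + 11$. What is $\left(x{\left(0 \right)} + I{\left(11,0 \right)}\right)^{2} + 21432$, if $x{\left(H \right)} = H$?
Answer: $21916$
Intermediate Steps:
$I{\left(l,T \right)} = 11 + T + l$ ($I{\left(l,T \right)} = \left(T + l\right) + 11 = 11 + T + l$)
$\left(x{\left(0 \right)} + I{\left(11,0 \right)}\right)^{2} + 21432 = \left(0 + \left(11 + 0 + 11\right)\right)^{2} + 21432 = \left(0 + 22\right)^{2} + 21432 = 22^{2} + 21432 = 484 + 21432 = 21916$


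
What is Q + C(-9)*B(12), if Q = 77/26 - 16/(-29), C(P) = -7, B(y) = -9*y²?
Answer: 6842937/754 ≈ 9075.5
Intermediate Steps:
Q = 2649/754 (Q = 77*(1/26) - 16*(-1/29) = 77/26 + 16/29 = 2649/754 ≈ 3.5133)
Q + C(-9)*B(12) = 2649/754 - (-63)*12² = 2649/754 - (-63)*144 = 2649/754 - 7*(-1296) = 2649/754 + 9072 = 6842937/754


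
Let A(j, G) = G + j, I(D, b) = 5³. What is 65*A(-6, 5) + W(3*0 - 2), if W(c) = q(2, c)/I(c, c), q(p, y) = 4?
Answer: -8121/125 ≈ -64.968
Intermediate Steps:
I(D, b) = 125
W(c) = 4/125
65*A(-6, 5) + W(3*0 - 2) = 65*(5 - 6) + 4/125 = 65*(-1) + 4/125 = -65 + 4/125 = -8121/125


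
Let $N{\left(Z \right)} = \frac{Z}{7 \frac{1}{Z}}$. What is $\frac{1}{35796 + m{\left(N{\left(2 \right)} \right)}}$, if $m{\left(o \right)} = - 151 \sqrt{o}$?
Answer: $\frac{62643}{2242346027} + \frac{151 \sqrt{7}}{4484692054} \approx 2.8025 \cdot 10^{-5}$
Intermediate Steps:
$N{\left(Z \right)} = \frac{Z^{2}}{7}$ ($N{\left(Z \right)} = Z \frac{Z}{7} = \frac{Z^{2}}{7}$)
$\frac{1}{35796 + m{\left(N{\left(2 \right)} \right)}} = \frac{1}{35796 - 151 \sqrt{\frac{2^{2}}{7}}} = \frac{1}{35796 - 151 \sqrt{\frac{1}{7} \cdot 4}} = \frac{1}{35796 - 151 \sqrt{\frac{4}{7}}} = \frac{1}{35796 - 151 \frac{2 \sqrt{7}}{7}} = \frac{1}{35796 - \frac{302 \sqrt{7}}{7}}$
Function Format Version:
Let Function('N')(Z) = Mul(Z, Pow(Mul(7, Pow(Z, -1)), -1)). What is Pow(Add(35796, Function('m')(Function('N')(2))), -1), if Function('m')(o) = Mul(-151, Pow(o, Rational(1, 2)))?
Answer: Add(Rational(62643, 2242346027), Mul(Rational(151, 4484692054), Pow(7, Rational(1, 2)))) ≈ 2.8025e-5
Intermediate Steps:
Function('N')(Z) = Mul(Rational(1, 7), Pow(Z, 2)) (Function('N')(Z) = Mul(Z, Mul(Rational(1, 7), Z)) = Mul(Rational(1, 7), Pow(Z, 2)))
Pow(Add(35796, Function('m')(Function('N')(2))), -1) = Pow(Add(35796, Mul(-151, Pow(Mul(Rational(1, 7), Pow(2, 2)), Rational(1, 2)))), -1) = Pow(Add(35796, Mul(-151, Pow(Mul(Rational(1, 7), 4), Rational(1, 2)))), -1) = Pow(Add(35796, Mul(-151, Pow(Rational(4, 7), Rational(1, 2)))), -1) = Pow(Add(35796, Mul(-151, Mul(Rational(2, 7), Pow(7, Rational(1, 2))))), -1) = Pow(Add(35796, Mul(Rational(-302, 7), Pow(7, Rational(1, 2)))), -1)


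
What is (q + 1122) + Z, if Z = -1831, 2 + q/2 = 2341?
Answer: 3969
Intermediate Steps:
q = 4678 (q = -4 + 2*2341 = -4 + 4682 = 4678)
(q + 1122) + Z = (4678 + 1122) - 1831 = 5800 - 1831 = 3969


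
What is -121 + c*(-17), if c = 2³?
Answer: -257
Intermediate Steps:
c = 8
-121 + c*(-17) = -121 + 8*(-17) = -121 - 136 = -257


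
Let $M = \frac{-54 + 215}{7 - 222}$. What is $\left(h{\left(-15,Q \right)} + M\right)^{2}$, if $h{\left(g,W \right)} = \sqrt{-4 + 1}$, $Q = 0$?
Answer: $\frac{\left(161 - 215 i \sqrt{3}\right)^{2}}{46225} \approx -2.4392 - 2.594 i$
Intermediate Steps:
$h{\left(g,W \right)} = i \sqrt{3}$ ($h{\left(g,W \right)} = \sqrt{-3} = i \sqrt{3}$)
$M = - \frac{161}{215}$ ($M = \frac{161}{-215} = 161 \left(- \frac{1}{215}\right) = - \frac{161}{215} \approx -0.74884$)
$\left(h{\left(-15,Q \right)} + M\right)^{2} = \left(i \sqrt{3} - \frac{161}{215}\right)^{2} = \left(- \frac{161}{215} + i \sqrt{3}\right)^{2}$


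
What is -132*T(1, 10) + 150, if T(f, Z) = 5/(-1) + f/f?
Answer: 678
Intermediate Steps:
T(f, Z) = -4 (T(f, Z) = 5*(-1) + 1 = -5 + 1 = -4)
-132*T(1, 10) + 150 = -132*(-4) + 150 = 528 + 150 = 678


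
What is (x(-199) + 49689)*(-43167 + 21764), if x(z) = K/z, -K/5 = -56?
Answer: -211629246893/199 ≈ -1.0635e+9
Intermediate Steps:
K = 280 (K = -5*(-56) = 280)
x(z) = 280/z
(x(-199) + 49689)*(-43167 + 21764) = (280/(-199) + 49689)*(-43167 + 21764) = (280*(-1/199) + 49689)*(-21403) = (-280/199 + 49689)*(-21403) = (9887831/199)*(-21403) = -211629246893/199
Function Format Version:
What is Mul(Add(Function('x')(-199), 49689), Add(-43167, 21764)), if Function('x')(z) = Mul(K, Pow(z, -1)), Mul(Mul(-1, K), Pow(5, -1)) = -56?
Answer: Rational(-211629246893, 199) ≈ -1.0635e+9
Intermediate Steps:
K = 280 (K = Mul(-5, -56) = 280)
Function('x')(z) = Mul(280, Pow(z, -1))
Mul(Add(Function('x')(-199), 49689), Add(-43167, 21764)) = Mul(Add(Mul(280, Pow(-199, -1)), 49689), Add(-43167, 21764)) = Mul(Add(Mul(280, Rational(-1, 199)), 49689), -21403) = Mul(Add(Rational(-280, 199), 49689), -21403) = Mul(Rational(9887831, 199), -21403) = Rational(-211629246893, 199)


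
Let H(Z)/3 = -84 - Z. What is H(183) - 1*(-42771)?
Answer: 41970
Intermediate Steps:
H(Z) = -252 - 3*Z (H(Z) = 3*(-84 - Z) = -252 - 3*Z)
H(183) - 1*(-42771) = (-252 - 3*183) - 1*(-42771) = (-252 - 549) + 42771 = -801 + 42771 = 41970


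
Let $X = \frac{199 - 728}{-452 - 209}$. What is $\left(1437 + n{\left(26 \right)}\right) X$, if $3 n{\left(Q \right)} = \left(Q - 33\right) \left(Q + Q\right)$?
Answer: $\frac{2087963}{1983} \approx 1052.9$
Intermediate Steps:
$X = \frac{529}{661}$ ($X = - \frac{529}{-661} = \left(-529\right) \left(- \frac{1}{661}\right) = \frac{529}{661} \approx 0.8003$)
$n{\left(Q \right)} = \frac{2 Q \left(-33 + Q\right)}{3}$ ($n{\left(Q \right)} = \frac{\left(Q - 33\right) \left(Q + Q\right)}{3} = \frac{\left(-33 + Q\right) 2 Q}{3} = \frac{2 Q \left(-33 + Q\right)}{3}$)
$\left(1437 + n{\left(26 \right)}\right) X = \left(1437 + \frac{2}{3} \cdot 26 \left(-33 + 26\right)\right) \frac{529}{661} = \left(1437 + \frac{2}{3} \cdot 26 \left(-7\right)\right) \frac{529}{661} = \left(1437 - \frac{364}{3}\right) \frac{529}{661} = \frac{3947}{3} \cdot \frac{529}{661} = \frac{2087963}{1983}$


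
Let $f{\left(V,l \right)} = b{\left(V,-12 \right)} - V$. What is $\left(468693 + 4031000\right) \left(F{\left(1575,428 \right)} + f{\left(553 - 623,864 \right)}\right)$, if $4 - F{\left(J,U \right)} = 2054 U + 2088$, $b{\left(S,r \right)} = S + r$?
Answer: $-3965165469144$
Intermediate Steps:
$F{\left(J,U \right)} = -2084 - 2054 U$ ($F{\left(J,U \right)} = 4 - \left(2054 U + 2088\right) = 4 - \left(2088 + 2054 U\right) = -2084 - 2054 U$)
$f{\left(V,l \right)} = -12$ ($f{\left(V,l \right)} = \left(V - 12\right) - V = \left(-12 + V\right) - V = -12$)
$\left(468693 + 4031000\right) \left(F{\left(1575,428 \right)} + f{\left(553 - 623,864 \right)}\right) = \left(468693 + 4031000\right) \left(\left(-2084 - 879112\right) - 12\right) = 4499693 \left(\left(-2084 - 879112\right) - 12\right) = 4499693 \left(-881196 - 12\right) = 4499693 \left(-881208\right) = -3965165469144$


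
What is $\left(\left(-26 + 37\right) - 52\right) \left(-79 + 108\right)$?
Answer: $-1189$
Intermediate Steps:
$\left(\left(-26 + 37\right) - 52\right) \left(-79 + 108\right) = \left(11 - 52\right) 29 = \left(-41\right) 29 = -1189$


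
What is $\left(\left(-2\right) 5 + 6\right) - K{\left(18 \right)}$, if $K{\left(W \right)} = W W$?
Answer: $-328$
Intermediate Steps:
$K{\left(W \right)} = W^{2}$
$\left(\left(-2\right) 5 + 6\right) - K{\left(18 \right)} = \left(\left(-2\right) 5 + 6\right) - 18^{2} = \left(-10 + 6\right) - 324 = -4 - 324 = -328$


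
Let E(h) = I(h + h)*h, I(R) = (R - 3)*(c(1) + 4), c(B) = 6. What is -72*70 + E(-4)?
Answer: -4600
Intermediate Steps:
I(R) = -30 + 10*R (I(R) = (R - 3)*(6 + 4) = (-3 + R)*10 = -30 + 10*R)
E(h) = h*(-30 + 20*h) (E(h) = (-30 + 10*(h + h))*h = (-30 + 10*(2*h))*h = (-30 + 20*h)*h = h*(-30 + 20*h))
-72*70 + E(-4) = -72*70 + 10*(-4)*(-3 + 2*(-4)) = -5040 + 10*(-4)*(-3 - 8) = -5040 + 10*(-4)*(-11) = -5040 + 440 = -4600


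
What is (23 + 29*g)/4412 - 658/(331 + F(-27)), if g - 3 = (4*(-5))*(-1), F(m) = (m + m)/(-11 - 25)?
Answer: -381953/209570 ≈ -1.8226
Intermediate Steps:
F(m) = -m/18 (F(m) = (2*m)/(-36) = (2*m)*(-1/36) = -m/18)
g = 23 (g = 3 + (4*(-5))*(-1) = 3 - 20*(-1) = 3 + 20 = 23)
(23 + 29*g)/4412 - 658/(331 + F(-27)) = (23 + 29*23)/4412 - 658/(331 - 1/18*(-27)) = (23 + 667)*(1/4412) - 658/(331 + 3/2) = 690*(1/4412) - 658/665/2 = 345/2206 - 658*2/665 = 345/2206 - 188/95 = -381953/209570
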